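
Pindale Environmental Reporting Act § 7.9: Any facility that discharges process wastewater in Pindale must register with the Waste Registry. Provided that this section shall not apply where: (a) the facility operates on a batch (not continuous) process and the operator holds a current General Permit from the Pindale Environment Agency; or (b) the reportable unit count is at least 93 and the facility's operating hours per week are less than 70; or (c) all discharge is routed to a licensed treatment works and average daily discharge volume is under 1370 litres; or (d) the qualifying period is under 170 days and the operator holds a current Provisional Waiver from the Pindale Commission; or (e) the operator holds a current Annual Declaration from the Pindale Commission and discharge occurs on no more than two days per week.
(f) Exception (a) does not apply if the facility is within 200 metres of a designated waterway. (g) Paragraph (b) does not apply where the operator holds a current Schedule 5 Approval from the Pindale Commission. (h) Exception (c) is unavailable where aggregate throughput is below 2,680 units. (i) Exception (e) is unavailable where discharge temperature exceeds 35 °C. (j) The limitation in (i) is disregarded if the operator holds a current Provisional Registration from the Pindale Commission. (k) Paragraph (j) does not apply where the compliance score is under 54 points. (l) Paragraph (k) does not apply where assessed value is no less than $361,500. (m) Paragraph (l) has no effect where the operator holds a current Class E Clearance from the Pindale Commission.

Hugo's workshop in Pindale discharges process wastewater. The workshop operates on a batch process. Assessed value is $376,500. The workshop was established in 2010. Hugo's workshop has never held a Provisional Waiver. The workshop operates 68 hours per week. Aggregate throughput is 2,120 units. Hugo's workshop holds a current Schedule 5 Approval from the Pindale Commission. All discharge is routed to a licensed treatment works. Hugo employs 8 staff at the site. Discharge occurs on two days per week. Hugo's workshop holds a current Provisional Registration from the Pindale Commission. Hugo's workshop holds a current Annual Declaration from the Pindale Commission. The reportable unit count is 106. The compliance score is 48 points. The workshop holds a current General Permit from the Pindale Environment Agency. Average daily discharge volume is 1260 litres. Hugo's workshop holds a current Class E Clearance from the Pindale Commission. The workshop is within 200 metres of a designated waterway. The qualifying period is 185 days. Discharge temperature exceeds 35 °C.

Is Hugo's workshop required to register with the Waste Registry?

Yes — Hugo's workshop must register with the Waste Registry.

Exception (a) is satisfied on its face — the facility operates on a batch process; a current General Permit is held. But: (f) operates against (a): the workshop is within 200 m of a designated waterway. Exception (a) does not apply.
Exception (b) is satisfied on its face — the reportable unit count is 106, meeting the 93 threshold; the facility's operating hours per week are 68, less than the 70 limit. But: (g) operates against (b): a current Schedule 5 Approval is held. So (b) is unavailable.
Exception (c): discharge is routed to a licensed treatment works; average daily discharge volume is 1260 litres, under the 1370 litres limit — every condition holds. But: (h) operates against (c): aggregate throughput is 2,120 units, below the 2,680 units limit. (c) is therefore removed.
Exception (d) fails — the qualifying period is 185 days, not under 170 days.
Exception (e)'s conditions are all satisfied: a current Annual Declaration is held; discharge occurs on no more than two days per week. However, paragraphs (i)–(m) must be considered: (i) is triggered — discharge temperature exceeds 35 °C. (j) would limit (i) — a current Provisional Registration is held — but (k) sets (j) aside: (k) operates against (j): the compliance score is 48 points, under the 54 points limit. (l) applies (assessed value is $376,500, meeting the $361,500 threshold), but is itself disapplied by (m): (m) operates against (l): a current Class E Clearance is held. So (e) is unavailable.
None of the exceptions is available; § 7.9 applies in full.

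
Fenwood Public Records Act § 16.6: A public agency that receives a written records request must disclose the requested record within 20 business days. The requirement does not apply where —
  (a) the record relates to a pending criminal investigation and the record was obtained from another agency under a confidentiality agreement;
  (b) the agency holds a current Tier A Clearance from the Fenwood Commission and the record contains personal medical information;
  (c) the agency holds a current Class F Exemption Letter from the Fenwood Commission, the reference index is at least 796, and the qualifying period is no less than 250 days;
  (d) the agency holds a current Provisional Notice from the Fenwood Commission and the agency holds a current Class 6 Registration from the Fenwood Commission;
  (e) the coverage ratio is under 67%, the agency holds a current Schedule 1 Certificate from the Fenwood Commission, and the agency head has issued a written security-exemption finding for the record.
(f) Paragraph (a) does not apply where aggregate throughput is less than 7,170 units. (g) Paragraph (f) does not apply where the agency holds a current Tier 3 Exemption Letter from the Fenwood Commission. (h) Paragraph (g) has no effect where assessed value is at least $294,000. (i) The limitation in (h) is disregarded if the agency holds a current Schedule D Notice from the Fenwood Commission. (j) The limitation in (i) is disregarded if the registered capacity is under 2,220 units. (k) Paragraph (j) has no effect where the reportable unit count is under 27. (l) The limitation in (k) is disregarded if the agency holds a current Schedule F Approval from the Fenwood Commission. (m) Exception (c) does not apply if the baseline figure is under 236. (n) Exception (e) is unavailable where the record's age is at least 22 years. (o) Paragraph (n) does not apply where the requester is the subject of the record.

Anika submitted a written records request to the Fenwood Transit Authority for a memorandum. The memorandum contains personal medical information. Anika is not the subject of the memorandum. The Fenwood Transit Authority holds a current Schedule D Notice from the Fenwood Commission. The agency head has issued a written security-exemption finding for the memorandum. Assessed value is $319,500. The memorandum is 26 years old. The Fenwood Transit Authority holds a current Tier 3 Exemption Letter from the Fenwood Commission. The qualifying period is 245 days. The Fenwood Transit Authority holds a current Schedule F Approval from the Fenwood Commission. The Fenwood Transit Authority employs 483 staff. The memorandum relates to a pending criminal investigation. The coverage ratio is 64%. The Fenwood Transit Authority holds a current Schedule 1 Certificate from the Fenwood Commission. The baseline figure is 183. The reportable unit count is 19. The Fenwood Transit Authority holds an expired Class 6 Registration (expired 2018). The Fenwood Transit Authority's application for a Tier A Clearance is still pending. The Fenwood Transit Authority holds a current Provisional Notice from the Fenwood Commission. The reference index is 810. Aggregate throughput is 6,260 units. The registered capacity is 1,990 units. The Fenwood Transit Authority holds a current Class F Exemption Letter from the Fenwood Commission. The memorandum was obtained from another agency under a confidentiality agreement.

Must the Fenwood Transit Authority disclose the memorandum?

Yes — the Fenwood Transit Authority must disclose the memorandum.

All of (a)'s requirements are met (the memorandum relates to a pending investigation; the memorandum was obtained under a confidentiality agreement). Turning to paragraphs (f)–(l): (f) operates against (a): aggregate throughput is 6,260 units, less than the 7,170 units limit. (g) would limit (f) — a current Tier 3 Exemption Letter is held — but (h) sets (g) aside: (h) applies — assessed value is $319,500, meeting the $294,000 threshold. (i) would limit (h) — a current Schedule D Notice is held — but (j) sets (i) aside: (j) is triggered — the registered capacity is 1,990 units, under the 2,220 units limit. (k) would limit (j) — the reportable unit count is 19, under the 27 limit — but (l) sets (k) aside: (l) operates against (k): a current Schedule F Approval is held. So (a) is unavailable.
Exception (b) does not apply: the Tier A Clearance is not current.
Exception (c) does not apply: the qualifying period is 245 days, short of 250 days.
Exception (d) fails — there is no Class 6 Registration in force.
All of (e)'s requirements are met (the coverage ratio is 64%, under the 67% limit; a current Schedule 1 Certificate is held; a written security-exemption finding has been issued). But applying paragraphs (n)–(o): (n) operates against (e): the record's age is 26 years, meeting the 22 years threshold. (o) is not engaged (Anika is not the subject of the memorandum), so (n) stands. (e) is therefore removed.
No exception applies. The general rule governs.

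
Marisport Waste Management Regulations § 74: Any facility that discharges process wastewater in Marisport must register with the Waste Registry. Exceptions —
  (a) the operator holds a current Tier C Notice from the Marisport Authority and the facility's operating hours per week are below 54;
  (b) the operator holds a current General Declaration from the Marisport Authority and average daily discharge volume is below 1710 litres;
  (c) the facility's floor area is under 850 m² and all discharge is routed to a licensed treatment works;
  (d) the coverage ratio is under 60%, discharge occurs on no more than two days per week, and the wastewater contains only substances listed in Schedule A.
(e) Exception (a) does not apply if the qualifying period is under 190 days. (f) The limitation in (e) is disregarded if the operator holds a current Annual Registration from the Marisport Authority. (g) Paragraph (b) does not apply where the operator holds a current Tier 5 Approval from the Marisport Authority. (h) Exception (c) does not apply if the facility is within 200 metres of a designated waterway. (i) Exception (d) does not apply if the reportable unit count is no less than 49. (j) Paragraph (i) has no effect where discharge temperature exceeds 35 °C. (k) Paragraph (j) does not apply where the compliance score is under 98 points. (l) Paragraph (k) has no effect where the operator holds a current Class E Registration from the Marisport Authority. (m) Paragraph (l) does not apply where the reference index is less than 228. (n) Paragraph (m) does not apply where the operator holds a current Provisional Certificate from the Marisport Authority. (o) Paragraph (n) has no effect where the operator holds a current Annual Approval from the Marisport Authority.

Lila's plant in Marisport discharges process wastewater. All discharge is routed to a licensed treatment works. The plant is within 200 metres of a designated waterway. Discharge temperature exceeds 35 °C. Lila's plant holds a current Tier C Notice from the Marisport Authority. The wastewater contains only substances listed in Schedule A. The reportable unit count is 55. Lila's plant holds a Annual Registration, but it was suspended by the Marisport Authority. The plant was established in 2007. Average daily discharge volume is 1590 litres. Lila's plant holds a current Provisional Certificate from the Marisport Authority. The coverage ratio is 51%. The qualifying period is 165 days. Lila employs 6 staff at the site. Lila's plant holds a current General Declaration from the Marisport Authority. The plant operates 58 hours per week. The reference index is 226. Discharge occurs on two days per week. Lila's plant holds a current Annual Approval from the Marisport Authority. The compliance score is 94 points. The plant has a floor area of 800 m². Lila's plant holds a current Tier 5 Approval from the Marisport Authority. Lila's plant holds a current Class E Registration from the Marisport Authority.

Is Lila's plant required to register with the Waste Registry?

Exception (a) requires that the facility's operating hours per week are below 54; but the facility's operating hours per week are 58, not below 54, so (a) is unavailable.
Exception (b): a current General Declaration is held; average daily discharge volume is 1590 litres, below the 1710 litres limit — every condition holds. But: (g) operates against (b): a current Tier 5 Approval is held. (b) is therefore removed.
All of (c)'s requirements are met (the facility's floor area is 800 m², under the 850 m² limit; discharge is routed to a licensed treatment works). But: (h) operates — the plant is within 200 m of a designated waterway. So (c) is unavailable.
Exception (d)'s conditions are all satisfied: the coverage ratio is 51%, under the 60% limit; discharge occurs on no more than two days per week; the wastewater is Schedule-A-only. But: (i) operates — the reportable unit count is 55, meeting the 49 threshold. (j) would limit (i) — discharge temperature exceeds 35 °C — but (k) sets (j) aside: (k) operates against (j): the compliance score is 94 points, under the 98 points limit. (l) operates (a current Class E Registration is held), but is overridden by (m): (m) operates against (l): the reference index is 226, less than the 228 limit. (n) would limit (m) — a current Provisional Certificate is held — but (o) sets (n) aside: (o) operates against (n): a current Annual Approval is held. Exception (d) does not apply.
Every exception is unavailable, so the rule governs.

Yes — Lila's plant must register with the Waste Registry.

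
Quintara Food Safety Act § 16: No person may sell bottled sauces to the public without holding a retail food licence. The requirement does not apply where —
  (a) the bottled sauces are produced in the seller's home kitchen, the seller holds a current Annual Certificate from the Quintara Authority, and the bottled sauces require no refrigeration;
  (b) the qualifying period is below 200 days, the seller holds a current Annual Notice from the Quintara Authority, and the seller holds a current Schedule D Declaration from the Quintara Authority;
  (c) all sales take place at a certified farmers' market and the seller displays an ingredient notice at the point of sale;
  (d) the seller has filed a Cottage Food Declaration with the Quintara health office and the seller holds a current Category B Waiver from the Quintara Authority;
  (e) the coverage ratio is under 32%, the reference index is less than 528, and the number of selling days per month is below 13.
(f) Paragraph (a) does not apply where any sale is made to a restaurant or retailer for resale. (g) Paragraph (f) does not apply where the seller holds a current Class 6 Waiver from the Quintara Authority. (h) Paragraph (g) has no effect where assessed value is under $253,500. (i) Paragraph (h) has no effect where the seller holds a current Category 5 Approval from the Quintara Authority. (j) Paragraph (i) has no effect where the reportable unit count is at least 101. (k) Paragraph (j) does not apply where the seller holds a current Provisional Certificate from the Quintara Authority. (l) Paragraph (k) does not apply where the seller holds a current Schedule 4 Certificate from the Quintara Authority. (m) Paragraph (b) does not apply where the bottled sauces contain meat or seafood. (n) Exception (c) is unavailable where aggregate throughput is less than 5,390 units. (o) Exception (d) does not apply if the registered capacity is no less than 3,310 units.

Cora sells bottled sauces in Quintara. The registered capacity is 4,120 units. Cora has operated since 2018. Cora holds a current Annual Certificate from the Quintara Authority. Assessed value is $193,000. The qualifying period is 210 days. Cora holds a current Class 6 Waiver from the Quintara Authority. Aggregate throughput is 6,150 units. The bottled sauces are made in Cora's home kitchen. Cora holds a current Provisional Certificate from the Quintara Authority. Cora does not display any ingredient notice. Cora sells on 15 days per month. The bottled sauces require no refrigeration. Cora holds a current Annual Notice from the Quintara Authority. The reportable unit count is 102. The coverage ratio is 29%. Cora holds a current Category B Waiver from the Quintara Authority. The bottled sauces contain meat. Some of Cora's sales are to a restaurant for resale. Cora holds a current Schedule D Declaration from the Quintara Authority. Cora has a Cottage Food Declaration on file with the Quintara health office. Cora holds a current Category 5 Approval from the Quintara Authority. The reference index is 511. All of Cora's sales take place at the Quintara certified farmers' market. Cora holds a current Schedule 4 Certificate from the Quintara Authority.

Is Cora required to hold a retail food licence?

Exception (a): the bottled sauces are home-kitchen produced; a current Annual Certificate is held; the bottled sauces are shelf-stable — every condition holds. But: (f) applies — some sales are to a restaurant for resale. (g) applies (a current Class 6 Waiver is held), but is overridden by (h): (h) is triggered — assessed value is $193,000, under the $253,500 limit. (i) would limit (h) — a current Category 5 Approval is held — but (j) sets (i) aside: (j) is engaged — the reportable unit count is 102, meeting the 101 threshold. (k) would limit (j) — a current Provisional Certificate is held — but (l) sets (k) aside: (l) operates against (k): a current Schedule 4 Certificate is held. So (a) is unavailable.
Exception (b) fails — the qualifying period is 210 days, not below 200 days.
Exception (c) fails — no ingredient notice is displayed.
Exception (d): a Cottage Food Declaration is on file; a current Category B Waiver is held — every condition holds. However, paragraph (o) must be considered: (o) operates against (d): the registered capacity is 4,120 units, meeting the 3,310 units threshold. (d) is therefore removed.
Exception (e) requires that the number of selling days per month is below 13; but the number of selling days per month is 15, not below 13, so (e) is unavailable.
No exception displaces § 16.

Yes — Cora must hold a retail food licence.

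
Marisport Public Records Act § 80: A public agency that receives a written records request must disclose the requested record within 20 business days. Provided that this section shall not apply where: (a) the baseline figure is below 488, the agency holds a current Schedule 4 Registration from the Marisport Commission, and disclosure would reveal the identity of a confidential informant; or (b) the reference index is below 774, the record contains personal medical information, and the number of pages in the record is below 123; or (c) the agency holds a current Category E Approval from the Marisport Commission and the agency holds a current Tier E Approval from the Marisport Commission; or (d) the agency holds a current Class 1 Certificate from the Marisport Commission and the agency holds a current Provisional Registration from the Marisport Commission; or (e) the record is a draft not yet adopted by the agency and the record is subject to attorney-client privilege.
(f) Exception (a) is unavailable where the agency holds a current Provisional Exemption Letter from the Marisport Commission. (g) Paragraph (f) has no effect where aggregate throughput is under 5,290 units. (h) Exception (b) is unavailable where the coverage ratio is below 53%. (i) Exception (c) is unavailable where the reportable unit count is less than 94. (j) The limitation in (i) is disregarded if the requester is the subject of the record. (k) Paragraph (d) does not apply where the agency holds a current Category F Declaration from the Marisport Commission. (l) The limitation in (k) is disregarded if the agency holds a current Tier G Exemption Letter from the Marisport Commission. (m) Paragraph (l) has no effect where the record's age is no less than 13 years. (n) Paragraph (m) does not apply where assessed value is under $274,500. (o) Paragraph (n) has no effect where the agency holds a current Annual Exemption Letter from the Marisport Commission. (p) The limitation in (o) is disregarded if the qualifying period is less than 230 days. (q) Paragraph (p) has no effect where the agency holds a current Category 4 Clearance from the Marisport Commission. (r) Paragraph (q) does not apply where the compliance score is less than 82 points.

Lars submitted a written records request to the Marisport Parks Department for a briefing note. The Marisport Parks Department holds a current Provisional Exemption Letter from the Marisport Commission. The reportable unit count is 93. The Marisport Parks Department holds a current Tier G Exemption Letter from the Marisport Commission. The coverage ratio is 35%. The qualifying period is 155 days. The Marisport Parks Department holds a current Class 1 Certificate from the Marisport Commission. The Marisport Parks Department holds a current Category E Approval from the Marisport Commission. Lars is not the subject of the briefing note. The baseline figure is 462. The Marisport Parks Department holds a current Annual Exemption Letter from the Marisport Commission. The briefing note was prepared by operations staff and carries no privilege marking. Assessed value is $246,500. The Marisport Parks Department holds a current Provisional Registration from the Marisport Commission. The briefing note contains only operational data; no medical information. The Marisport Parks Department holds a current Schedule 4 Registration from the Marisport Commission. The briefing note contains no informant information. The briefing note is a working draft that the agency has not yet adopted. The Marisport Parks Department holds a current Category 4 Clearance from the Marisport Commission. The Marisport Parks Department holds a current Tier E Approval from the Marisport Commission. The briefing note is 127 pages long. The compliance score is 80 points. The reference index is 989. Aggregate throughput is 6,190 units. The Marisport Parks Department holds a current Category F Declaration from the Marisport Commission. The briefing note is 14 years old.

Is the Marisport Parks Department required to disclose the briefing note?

Exception (a) fails — the briefing note contains no informant information.
Exception (b) fails — the reference index is 989, not below 774.
Exception (c)'s conditions are all satisfied: a current Category E Approval is held; a current Tier E Approval is held. But applying paragraphs (i)–(j): (i) operates against (c): the reportable unit count is 93, less than the 94 limit. (j) is not triggered (Lars is not the subject of the briefing note), so (i) stands. So (c) is unavailable.
Exception (d) is satisfied on its face — a current Class 1 Certificate is held; a current Provisional Registration is held. As to paragraphs (k)–(r): (k) is engaged (a current Category F Declaration is held), but is set aside by (l): (l) operates against (k): a current Tier G Exemption Letter is held. (m) operates (the record's age is 14 years, meeting the 13 years threshold), but is itself disapplied by (n): (n) is engaged — assessed value is $246,500, under the $274,500 limit. (o) is triggered (a current Annual Exemption Letter is held), but is overridden by (p): (p) operates against (o): the qualifying period is 155 days, less than the 230 days limit. (q) is triggered (a current Category 4 Clearance is held), but is displaced by (r): (r) operates against (q): the compliance score is 80 points, less than the 82 points limit. Exception (d) stands.
Exception (e) fails — the briefing note carries no privilege marking.

No — exception (d) applies; the Marisport Parks Department is not required to disclose the briefing note.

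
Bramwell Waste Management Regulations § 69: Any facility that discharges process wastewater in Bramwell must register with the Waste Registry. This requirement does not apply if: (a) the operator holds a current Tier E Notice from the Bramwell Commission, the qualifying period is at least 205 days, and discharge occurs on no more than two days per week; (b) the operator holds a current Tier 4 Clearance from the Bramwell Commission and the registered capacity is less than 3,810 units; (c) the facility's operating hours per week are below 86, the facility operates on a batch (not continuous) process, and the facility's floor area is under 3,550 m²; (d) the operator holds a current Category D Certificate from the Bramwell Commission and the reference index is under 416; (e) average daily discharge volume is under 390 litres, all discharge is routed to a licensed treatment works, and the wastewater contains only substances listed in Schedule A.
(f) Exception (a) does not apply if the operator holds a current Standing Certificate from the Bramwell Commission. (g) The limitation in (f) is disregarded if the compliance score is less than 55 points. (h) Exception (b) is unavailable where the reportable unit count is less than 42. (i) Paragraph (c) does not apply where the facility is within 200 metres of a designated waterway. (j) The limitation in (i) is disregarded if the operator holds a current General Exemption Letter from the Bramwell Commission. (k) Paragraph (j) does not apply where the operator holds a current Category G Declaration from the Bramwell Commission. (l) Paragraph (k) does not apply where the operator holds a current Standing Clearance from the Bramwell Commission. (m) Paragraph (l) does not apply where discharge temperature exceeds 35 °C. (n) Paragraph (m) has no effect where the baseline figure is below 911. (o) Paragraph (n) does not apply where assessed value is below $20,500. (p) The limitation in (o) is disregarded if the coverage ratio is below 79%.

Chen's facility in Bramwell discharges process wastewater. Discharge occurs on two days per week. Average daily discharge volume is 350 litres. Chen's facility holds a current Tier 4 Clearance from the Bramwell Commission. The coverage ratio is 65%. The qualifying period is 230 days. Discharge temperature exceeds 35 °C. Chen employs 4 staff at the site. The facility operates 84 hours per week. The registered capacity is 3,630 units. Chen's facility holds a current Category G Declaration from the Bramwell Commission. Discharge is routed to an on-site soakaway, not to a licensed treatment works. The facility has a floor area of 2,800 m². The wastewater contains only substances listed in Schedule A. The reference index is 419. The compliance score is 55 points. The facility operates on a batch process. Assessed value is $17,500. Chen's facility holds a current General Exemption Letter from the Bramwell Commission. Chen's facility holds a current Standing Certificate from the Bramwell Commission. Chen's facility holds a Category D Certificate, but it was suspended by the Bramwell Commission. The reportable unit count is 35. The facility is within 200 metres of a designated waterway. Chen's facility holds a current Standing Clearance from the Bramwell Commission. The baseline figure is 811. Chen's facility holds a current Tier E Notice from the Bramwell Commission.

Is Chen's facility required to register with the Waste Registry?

No — exception (c) applies; Chen's facility is not required to register with the Waste Registry.

Exception (a): a current Tier E Notice is held; the qualifying period is 230 days, meeting the 205 days threshold; discharge occurs on no more than two days per week — every condition holds. But: (f) operates against (a): a current Standing Certificate is held. (g) is not triggered (the compliance score is 55 points, not less than 55 points), so (f) stands. (a) is therefore removed.
Exception (b) is satisfied on its face — a current Tier 4 Clearance is held; the registered capacity is 3,630 units, less than the 3,810 units limit. But: (h) is triggered — the reportable unit count is 35, less than the 42 limit. Exception (b) does not apply.
Exception (c)'s conditions are all satisfied: the facility's operating hours per week are 84, below the 86 limit; the facility operates on a batch process; the facility's floor area is 2,800 m², under the 3,550 m² limit. Under paragraphs (i)–(p): (i) would limit (c) — the facility is within 200 m of a designated waterway — but (j) sets (i) aside: (j) operates against (i): a current General Exemption Letter is held. (k) would limit (j) — a current Category G Declaration is held — but (l) sets (k) aside: (l) is engaged — a current Standing Clearance is held. (m) applies (discharge temperature exceeds 35 °C), but is set aside by (n): (n) is engaged — the baseline figure is 811, below the 911 limit. (o) is engaged (assessed value is $17,500, below the $20,500 limit), but is displaced by (p): (p) operates — the coverage ratio is 65%, below the 79% limit. Exception (c) stands.
Exception (d) does not apply: there is no Category D Certificate in force.
Exception (e) fails — discharge is not routed to a licensed treatment works.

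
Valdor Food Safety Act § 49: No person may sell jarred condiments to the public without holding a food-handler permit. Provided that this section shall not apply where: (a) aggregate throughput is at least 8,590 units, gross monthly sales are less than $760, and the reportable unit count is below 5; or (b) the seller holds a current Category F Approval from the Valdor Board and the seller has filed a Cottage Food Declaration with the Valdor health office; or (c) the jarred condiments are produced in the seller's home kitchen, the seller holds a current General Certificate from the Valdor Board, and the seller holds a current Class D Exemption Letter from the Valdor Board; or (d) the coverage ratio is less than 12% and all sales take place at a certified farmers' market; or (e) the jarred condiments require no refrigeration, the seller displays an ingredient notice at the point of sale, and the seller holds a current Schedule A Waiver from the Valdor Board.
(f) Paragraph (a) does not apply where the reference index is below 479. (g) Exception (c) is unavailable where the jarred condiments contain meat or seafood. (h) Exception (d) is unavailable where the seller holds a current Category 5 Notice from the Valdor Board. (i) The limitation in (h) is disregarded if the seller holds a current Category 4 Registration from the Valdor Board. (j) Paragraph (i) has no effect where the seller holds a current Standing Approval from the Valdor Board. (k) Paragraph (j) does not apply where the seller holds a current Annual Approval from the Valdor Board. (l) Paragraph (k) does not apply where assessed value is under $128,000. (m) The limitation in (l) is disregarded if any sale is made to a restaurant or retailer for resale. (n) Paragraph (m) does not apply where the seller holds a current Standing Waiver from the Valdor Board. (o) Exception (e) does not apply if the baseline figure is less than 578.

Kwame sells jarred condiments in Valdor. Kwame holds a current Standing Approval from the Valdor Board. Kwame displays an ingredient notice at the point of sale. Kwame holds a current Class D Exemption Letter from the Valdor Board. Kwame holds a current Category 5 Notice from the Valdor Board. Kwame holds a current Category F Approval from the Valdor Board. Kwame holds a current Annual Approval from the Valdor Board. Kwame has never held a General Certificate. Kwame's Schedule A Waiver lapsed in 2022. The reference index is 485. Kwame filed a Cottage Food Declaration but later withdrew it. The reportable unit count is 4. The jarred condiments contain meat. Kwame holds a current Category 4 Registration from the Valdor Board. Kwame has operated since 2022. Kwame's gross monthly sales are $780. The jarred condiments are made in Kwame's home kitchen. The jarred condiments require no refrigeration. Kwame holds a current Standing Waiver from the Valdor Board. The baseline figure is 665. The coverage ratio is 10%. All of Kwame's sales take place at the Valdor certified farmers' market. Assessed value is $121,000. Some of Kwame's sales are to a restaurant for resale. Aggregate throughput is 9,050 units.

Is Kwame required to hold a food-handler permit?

Exception (a) does not apply: gross monthly sales are $780, not less than $760.
Exception (b) fails — the Cottage Food Declaration was withdrawn.
Exception (c) does not apply: there is no General Certificate in force.
Exception (d): the coverage ratio is 10%, less than the 12% limit; all sales are at a certified farmers' market — every condition holds. But: (h) operates against (d): a current Category 5 Notice is held. (i) is engaged (a current Category 4 Registration is held), but is itself disapplied by (j): (j) is engaged — a current Standing Approval is held. (k) operates (a current Annual Approval is held), but is overridden by (l): (l) operates against (k): assessed value is $121,000, under the $128,000 limit. (m) is engaged (some sales are to a restaurant for resale), but is overridden by (n): (n) operates against (m): a current Standing Waiver is held. (d) is therefore removed.
Exception (e) does not apply: the Schedule A Waiver is not current.
No exception is made out. Kwame falls within the general rule.

Yes — Kwame must hold a food-handler permit.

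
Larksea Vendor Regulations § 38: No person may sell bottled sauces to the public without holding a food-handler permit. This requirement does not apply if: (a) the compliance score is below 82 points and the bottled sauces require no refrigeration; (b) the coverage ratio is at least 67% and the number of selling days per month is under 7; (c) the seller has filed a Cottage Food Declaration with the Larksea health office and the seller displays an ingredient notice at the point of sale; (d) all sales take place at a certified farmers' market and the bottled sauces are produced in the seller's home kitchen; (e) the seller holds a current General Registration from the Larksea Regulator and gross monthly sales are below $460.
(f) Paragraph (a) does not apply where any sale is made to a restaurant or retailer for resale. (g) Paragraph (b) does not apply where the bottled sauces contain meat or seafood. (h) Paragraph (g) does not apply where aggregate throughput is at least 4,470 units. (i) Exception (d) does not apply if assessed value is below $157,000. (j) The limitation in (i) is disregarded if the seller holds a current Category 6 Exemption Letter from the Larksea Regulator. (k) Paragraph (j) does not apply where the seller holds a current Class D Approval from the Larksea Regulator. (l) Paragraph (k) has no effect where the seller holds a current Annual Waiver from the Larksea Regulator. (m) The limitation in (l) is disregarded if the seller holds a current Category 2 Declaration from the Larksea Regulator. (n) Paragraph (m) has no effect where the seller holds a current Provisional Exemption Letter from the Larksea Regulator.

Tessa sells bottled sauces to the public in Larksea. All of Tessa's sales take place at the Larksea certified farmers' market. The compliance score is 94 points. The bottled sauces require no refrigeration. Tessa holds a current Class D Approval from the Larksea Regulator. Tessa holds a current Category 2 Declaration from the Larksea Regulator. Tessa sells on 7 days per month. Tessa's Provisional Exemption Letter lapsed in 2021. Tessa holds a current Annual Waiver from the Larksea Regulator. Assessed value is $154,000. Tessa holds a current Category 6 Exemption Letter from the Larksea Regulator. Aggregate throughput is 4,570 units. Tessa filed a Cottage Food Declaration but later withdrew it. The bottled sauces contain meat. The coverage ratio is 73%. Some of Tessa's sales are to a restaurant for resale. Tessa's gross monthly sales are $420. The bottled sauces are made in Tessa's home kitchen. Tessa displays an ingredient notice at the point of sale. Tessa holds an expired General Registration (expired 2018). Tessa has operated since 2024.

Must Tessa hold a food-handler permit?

Yes — Tessa must hold a food-handler permit.

Exception (a) requires that the compliance score is below 82 points; but the compliance score is 94 points, not below 82 points, so (a) is unavailable.
Exception (b) fails — the number of selling days per month is 7, not under 7.
Exception (c) requires that the seller has filed a Cottage Food Declaration with the Larksea health office; but the Cottage Food Declaration was withdrawn, so (c) is unavailable.
Exception (d): all sales are at a certified farmers' market; the bottled sauces are home-kitchen produced — every condition holds. However, paragraphs (i)–(n) must be considered: (i) is triggered — assessed value is $154,000, below the $157,000 limit. (j) would limit (i) — a current Category 6 Exemption Letter is held — but (k) sets (j) aside: (k) operates against (j): a current Class D Approval is held. (l) would limit (k) — a current Annual Waiver is held — but (m) sets (l) aside: (m) operates against (l): a current Category 2 Declaration is held. (n) is not triggered (the Provisional Exemption Letter is not current), so (m) stands. Exception (d) does not apply.
Exception (e) fails — there is no General Registration in force.
No exception is made out. Tessa falls within the general rule.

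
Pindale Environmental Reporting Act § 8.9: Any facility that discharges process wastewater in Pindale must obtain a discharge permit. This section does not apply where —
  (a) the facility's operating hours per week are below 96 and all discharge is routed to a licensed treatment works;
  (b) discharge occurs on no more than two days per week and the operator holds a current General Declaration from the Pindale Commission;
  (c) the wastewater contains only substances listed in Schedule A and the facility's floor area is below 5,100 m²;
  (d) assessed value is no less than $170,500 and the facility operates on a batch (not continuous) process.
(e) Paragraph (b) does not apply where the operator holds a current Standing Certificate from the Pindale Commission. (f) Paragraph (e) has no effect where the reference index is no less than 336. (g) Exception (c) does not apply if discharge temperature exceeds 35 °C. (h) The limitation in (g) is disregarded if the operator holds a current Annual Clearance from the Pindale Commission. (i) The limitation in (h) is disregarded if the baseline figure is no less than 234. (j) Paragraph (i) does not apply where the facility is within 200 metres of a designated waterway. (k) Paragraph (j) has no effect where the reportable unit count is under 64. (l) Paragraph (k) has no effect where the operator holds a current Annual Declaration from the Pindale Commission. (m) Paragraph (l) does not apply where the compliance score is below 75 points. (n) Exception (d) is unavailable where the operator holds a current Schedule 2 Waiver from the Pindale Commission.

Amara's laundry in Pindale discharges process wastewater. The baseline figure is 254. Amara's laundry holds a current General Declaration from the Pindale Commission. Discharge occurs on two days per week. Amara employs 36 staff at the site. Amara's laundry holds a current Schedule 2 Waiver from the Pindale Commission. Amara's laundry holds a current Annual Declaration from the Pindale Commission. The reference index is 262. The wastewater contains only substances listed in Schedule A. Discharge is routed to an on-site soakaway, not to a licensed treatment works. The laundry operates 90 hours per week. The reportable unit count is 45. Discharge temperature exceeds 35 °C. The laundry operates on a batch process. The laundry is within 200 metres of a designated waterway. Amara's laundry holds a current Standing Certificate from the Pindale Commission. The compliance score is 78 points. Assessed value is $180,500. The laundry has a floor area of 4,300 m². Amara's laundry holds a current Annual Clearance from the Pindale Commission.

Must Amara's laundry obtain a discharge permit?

No — exception (c) applies; Amara's laundry is not required to obtain a discharge permit.

Exception (a) fails — discharge is not routed to a licensed treatment works.
Exception (b) is satisfied on its face — discharge occurs on no more than two days per week; a current General Declaration is held. But: (e) operates — a current Standing Certificate is held. (f), which would lift (e), is not engaged — the reference index is 262, short of 336. So (b) is unavailable.
Exception (c) is satisfied on its face — the wastewater is Schedule-A-only; the facility's floor area is 4,300 m², below the 5,100 m² limit. Applying paragraphs (g)–(m): (g) operates (discharge temperature exceeds 35 °C), but is displaced by (h): (h) applies — a current Annual Clearance is held. (i) would limit (h) — the baseline figure is 254, meeting the 234 threshold — but (j) sets (i) aside: (j) applies — the laundry is within 200 m of a designated waterway. (k) would limit (j) — the reportable unit count is 45, under the 64 limit — but (l) sets (k) aside: (l) is engaged — a current Annual Declaration is held. (m), which would lift (l), is not engaged — the compliance score is 78 points, not below 75 points. So (c) applies.
Exception (d) is satisfied on its face — assessed value is $180,500, meeting the $170,500 threshold; the facility operates on a batch process. Turning to paragraph (n): (n) is engaged — a current Schedule 2 Waiver is held. So (d) is unavailable.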